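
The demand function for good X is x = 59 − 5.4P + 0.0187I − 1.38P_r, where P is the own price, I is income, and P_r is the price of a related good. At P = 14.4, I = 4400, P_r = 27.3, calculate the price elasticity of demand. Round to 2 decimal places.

-3.01

Substituting, x = 59 − 5.4(14.4) + 0.0187(4400) − 1.38(27.3) = 59 − 77.76 + 82.28 − 37.674 = 25.846.
∂x/∂P = −5.4, so E_p = (−5.4)·(14.4/25.846) ≈ -3.01.
|E_p| > 1: demand is elastic.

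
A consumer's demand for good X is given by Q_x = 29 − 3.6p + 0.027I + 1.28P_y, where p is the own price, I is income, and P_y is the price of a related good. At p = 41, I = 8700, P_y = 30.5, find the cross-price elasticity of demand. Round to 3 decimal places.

Q_x = 29 − 3.6(41) + 0.027(8700) + 1.28(30.5) = 29 − 147.6 + 234.9 + 39.04 = 155.34.
∂Q_x/∂P_y = +1.28, so E_xy = 1.28·(30.5/155.34) ≈ 0.251.
E_xy > 0: the goods are substitutes.

0.251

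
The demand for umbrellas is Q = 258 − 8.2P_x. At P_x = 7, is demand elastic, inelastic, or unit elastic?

inelastic

At P_x = 7, Q = 200.6.
dQ/dP_x = −8.2.
Point elasticity E = (dQ/dP_x)·(P_x/Q) = -8.2 × 7/200.6 ≈ -0.286.
|E| ≈ 0.286 < 1, so demand is inelastic.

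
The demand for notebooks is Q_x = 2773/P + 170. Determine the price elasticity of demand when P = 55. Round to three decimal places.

At P = 55, Q_x = 220.4182.
dQ_x/dP = −2773/P² = −0.9167.
Point elasticity E = (dQ_x/dP)·(P/Q_x) = -0.9167 × 55/220.4182 ≈ -0.229.
|E| < 1, so demand is inelastic at this price.

-0.229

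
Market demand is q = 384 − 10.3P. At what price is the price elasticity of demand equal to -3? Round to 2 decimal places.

Set −bP/(a − bP) = −3 ⇒ bP = 3(a − bP) ⇒ bP(1+3) = 3·a.
P = 3·384/(10.3·4) ≈ 27.96.

27.96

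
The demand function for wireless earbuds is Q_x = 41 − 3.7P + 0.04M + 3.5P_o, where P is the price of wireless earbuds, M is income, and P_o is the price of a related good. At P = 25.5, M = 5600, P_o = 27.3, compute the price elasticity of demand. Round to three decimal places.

Substituting, Q_x = 41 − 3.7(25.5) + 0.04(5600) + 3.5(27.3) = 41 − 94.35 + 224 + 95.55 = 266.2.
∂Q_x/∂P = −3.7, so E_p = (−3.7)·(25.5/266.2) ≈ -0.354.
|E_p| < 1: demand is inelastic.

-0.354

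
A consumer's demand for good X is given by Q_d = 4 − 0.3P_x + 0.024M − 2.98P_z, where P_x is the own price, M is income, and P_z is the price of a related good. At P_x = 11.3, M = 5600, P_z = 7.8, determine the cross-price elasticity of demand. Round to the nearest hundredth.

Substituting, Q_d = 4 − 0.3(11.3) + 0.024(5600) − 2.98(7.8) = 4 − 3.39 + 134.4 − 23.244 = 111.766.
∂Q_d/∂P_z = −2.98, so E_xy = -2.98·(7.8/111.766) ≈ -0.21.
E_xy < 0: the goods are complements.

-0.21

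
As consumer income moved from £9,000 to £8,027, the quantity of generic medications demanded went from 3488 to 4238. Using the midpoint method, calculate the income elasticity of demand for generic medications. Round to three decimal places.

%ΔQ = (4238 − 3488)/[(3488+4238)/2] = 750/3863 ≈ 0.1941.
%ΔI = (8,027 − 9,000)/[(9,000+8,027)/2] = -973/8513.5 ≈ -0.1143.
E_I = %ΔQ/%ΔI ≈ -1.699.
E_I < 0: inferior good.

-1.699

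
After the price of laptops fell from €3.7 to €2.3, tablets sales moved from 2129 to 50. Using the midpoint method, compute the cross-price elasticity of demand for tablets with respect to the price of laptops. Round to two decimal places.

%ΔQ_x = (50 − 2129)/[(2129+50)/2] = -2079/1089.5 ≈ -1.9082.
%ΔP_y = (2.3 − 3.7)/[(3.7+2.3)/2] ≈ -0.4667.
E_xy = -1.9082/-0.4667 ≈ 4.09.
E_xy > 0, so tablets and laptops are substitutes.

4.09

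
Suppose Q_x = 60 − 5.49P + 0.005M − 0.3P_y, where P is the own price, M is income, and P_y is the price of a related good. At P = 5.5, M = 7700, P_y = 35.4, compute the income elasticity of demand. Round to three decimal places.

Evaluating quantity at (P, M, P_y) gives Q_x = 60 − 5.49(5.5) + 0.005(7700) − 0.3(35.4) = 60 − 30.195 + 38.5 − 10.62 = 57.685.
∂Q_x/∂M = +0.005, so E_I = 0.005·(7700/57.685) ≈ 0.667.
E_I ∈ (0,1): normal good (necessity).

0.667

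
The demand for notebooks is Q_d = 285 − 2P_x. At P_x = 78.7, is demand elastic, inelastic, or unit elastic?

elastic

At P_x = 78.7, Q_d = 127.6.
dQ_d/dP_x = −2.
Point elasticity E = (dQ_d/dP_x)·(P_x/Q_d) = -2 × 78.7/127.6 ≈ -1.234.
|E| ≈ 1.234 > 1, so demand is elastic.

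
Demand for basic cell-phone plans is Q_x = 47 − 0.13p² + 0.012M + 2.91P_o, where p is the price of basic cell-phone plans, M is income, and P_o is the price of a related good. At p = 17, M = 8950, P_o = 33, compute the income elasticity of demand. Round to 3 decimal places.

Q_x = 47 − 0.13(17)² + 0.012(8950) + 2.91(33) = 47 − 37.57 + 107.4 + 96.03 = 212.86.
∂Q_x/∂M = +0.012, so E_I = 0.012·(8950/212.86) ≈ 0.505.
E_I ∈ (0,1): normal good (necessity).

0.505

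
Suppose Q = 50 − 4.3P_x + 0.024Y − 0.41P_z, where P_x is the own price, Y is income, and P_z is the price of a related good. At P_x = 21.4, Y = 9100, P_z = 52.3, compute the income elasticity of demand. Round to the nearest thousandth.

1.410

Q = 50 − 4.3(21.4) + 0.024(9100) − 0.41(52.3) = 50 − 92.02 + 218.4 − 21.443 = 154.937.
∂Q/∂Y = +0.024, so E_I = 0.024·(9100/154.937) ≈ 1.410.
E_I > 1: normal good (luxury).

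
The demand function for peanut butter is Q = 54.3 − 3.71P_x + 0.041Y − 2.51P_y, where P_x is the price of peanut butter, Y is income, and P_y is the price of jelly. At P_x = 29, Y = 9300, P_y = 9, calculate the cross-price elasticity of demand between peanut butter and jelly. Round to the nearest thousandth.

-0.074

Evaluating quantity at (P_x, Y, P_y) gives Q = 54.3 − 3.71(29) + 0.041(9300) − 2.51(9) = 54.3 − 107.59 + 381.3 − 22.59 = 305.42.
∂Q/∂P_y = −2.51, so E_xy = -2.51·(9/305.42) ≈ -0.074.
E_xy < 0: the goods are complements.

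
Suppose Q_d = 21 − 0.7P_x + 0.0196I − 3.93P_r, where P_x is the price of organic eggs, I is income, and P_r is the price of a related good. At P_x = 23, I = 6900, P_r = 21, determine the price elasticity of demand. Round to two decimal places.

Q_d = 21 − 0.7(23) + 0.0196(6900) − 3.93(21) = 21 − 16.1 + 135.24 − 82.53 = 57.61.
∂Q_d/∂P_x = −0.7, so E_p = (−0.7)·(23/57.61) ≈ -0.28.
|E_p| < 1: demand is inelastic.

-0.28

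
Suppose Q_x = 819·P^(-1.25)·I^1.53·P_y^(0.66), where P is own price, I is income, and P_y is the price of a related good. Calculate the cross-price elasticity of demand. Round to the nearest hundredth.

0.66

For a Cobb–Douglas (constant-elasticity) form Q_x = A·P_y^α·…, the elasticity with respect to P_y equals the exponent α at every point.
Here the exponent on P_y is 0.66, so the cross-price elasticity of demand is 0.66.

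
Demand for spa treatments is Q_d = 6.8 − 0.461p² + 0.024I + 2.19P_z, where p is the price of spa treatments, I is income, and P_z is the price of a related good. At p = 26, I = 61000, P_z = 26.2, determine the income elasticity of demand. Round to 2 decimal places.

Evaluating quantity at (p, I, P_z) gives Q_d = 6.8 − 0.461(26)² + 0.024(61000) + 2.19(26.2) = 6.8 − 311.636 + 1464 + 57.378 = 1216.542.
∂Q_d/∂I = +0.024, so E_I = 0.024·(61000/1216.542) ≈ 1.20.
E_I > 1: normal good (luxury).

1.20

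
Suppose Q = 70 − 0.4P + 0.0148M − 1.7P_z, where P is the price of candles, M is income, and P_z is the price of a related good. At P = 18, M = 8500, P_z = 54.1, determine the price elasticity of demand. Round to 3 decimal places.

Q = 70 − 0.4(18) + 0.0148(8500) − 1.7(54.1) = 70 − 7.2 + 125.8 − 91.97 = 96.63.
∂Q/∂P = −0.4, so E_p = (−0.4)·(18/96.63) ≈ -0.075.
|E_p| < 1: demand is inelastic.

-0.075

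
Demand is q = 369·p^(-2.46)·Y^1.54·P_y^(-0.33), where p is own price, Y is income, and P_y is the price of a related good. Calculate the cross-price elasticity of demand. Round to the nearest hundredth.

-0.33

For a Cobb–Douglas (constant-elasticity) form q = A·P_y^α·…, the elasticity with respect to P_y equals the exponent α at every point.
Here the exponent on P_y is -0.33, so the cross-price elasticity of demand is -0.33.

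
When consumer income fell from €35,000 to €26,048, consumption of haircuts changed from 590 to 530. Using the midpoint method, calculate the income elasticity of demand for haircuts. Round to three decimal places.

0.365

%ΔQ = (530 − 590)/[(590+530)/2] = -60/560 ≈ -0.1071.
%ΔI = (26,048 − 35,000)/[(35,000+26,048)/2] = -8952/30524 ≈ -0.2933.
E_I = %ΔQ/%ΔI ≈ 0.365.
E_I ∈ (0,1): normal good (necessity).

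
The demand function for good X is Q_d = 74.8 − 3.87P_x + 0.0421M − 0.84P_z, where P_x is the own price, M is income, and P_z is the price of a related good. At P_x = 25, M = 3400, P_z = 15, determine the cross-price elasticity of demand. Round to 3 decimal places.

-0.116

Q_d = 74.8 − 3.87(25) + 0.0421(3400) − 0.84(15) = 74.8 − 96.75 + 143.14 − 12.6 = 108.59.
∂Q_d/∂P_z = −0.84, so E_xy = -0.84·(15/108.59) ≈ -0.116.
E_xy < 0: the goods are complements.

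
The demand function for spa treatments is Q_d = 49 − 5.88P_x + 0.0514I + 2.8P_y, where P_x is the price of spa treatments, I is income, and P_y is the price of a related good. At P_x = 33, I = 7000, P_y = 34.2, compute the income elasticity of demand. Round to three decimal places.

At the given point, Q_d = 49 − 5.88(33) + 0.0514(7000) + 2.8(34.2) = 49 − 194.04 + 359.8 + 95.76 = 310.52.
∂Q_d/∂I = +0.0514, so E_I = 0.0514·(7000/310.52) ≈ 1.159.
E_I > 1: normal good (luxury).

1.159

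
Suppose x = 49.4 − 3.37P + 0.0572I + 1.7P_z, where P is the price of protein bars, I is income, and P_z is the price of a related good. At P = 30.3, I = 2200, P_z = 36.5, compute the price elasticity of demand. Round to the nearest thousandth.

Substituting, x = 49.4 − 3.37(30.3) + 0.0572(2200) + 1.7(36.5) = 49.4 − 102.111 + 125.84 + 62.05 = 135.179.
∂x/∂P = −3.37, so E_p = (−3.37)·(30.3/135.179) ≈ -0.755.
|E_p| < 1: demand is inelastic.

-0.755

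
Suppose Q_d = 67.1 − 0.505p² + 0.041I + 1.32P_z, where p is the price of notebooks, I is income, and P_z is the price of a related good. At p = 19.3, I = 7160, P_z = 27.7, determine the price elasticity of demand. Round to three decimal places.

-1.799

At the given point, Q_d = 67.1 − 0.505(19.3)² + 0.041(7160) + 1.32(27.7) = 67.1 − 188.1075 + 293.56 + 36.564 = 209.1166.
∂Q_d/∂p = −2·0.505·p = -19.493, so E_p = -19.493·(19.3/209.1166) ≈ -1.799.
|E_p| > 1: demand is elastic.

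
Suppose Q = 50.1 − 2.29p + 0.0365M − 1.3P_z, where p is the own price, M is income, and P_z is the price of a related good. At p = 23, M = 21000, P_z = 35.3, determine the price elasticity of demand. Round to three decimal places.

-0.073

Evaluating quantity at (p, M, P_z) gives Q = 50.1 − 2.29(23) + 0.0365(21000) − 1.3(35.3) = 50.1 − 52.67 + 766.5 − 45.89 = 718.04.
∂Q/∂p = −2.29, so E_p = (−2.29)·(23/718.04) ≈ -0.073.
|E_p| < 1: demand is inelastic.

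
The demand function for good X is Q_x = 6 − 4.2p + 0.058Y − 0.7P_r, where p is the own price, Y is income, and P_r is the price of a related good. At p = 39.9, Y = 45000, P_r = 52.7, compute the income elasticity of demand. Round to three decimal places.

1.082

Evaluating quantity at (p, Y, P_r) gives Q_x = 6 − 4.2(39.9) + 0.058(45000) − 0.7(52.7) = 6 − 167.58 + 2610 − 36.89 = 2411.53.
∂Q_x/∂Y = +0.058, so E_I = 0.058·(45000/2411.53) ≈ 1.082.
E_I > 1: normal good (luxury).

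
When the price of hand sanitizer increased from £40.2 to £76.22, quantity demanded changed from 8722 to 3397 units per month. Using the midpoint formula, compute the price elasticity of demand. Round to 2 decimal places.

-1.42

%ΔQ = (3397 − 8722)/[(8722 + 3397)/2] = -5325/6059.5 ≈ -0.8788.
%ΔP = (76.22 − 40.2)/[(40.2 + 76.22)/2] = 36.02/58.21 ≈ 0.6188.
Arc elasticity E = %ΔQ/%ΔP ≈ -0.8788/0.6188 ≈ -1.42.
|E| > 1: demand is elastic over this range.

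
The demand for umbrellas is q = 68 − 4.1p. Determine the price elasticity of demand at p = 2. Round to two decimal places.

At p = 2, q = 59.8.
dq/dp = −4.1.
Point elasticity E = (dq/dp)·(p/q) = -4.1 × 2/59.8 ≈ -0.14.
|E| < 1, so demand is inelastic at this price.

-0.14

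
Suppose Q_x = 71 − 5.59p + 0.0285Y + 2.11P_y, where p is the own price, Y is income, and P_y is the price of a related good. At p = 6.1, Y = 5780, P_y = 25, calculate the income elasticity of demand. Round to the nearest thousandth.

0.648

First evaluate Q_x: 71 − 5.59(6.1) + 0.0285(5780) + 2.11(25) = 71 − 34.099 + 164.73 + 52.75 = 254.381.
∂Q_x/∂Y = +0.0285, so E_I = 0.0285·(5780/254.381) ≈ 0.648.
E_I ∈ (0,1): normal good (necessity).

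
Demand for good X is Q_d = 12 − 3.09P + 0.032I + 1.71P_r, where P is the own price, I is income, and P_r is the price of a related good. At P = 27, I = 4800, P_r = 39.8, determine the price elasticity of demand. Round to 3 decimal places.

-0.555

Evaluating quantity at (P, I, P_r) gives Q_d = 12 − 3.09(27) + 0.032(4800) + 1.71(39.8) = 12 − 83.43 + 153.6 + 68.058 = 150.228.
∂Q_d/∂P = −3.09, so E_p = (−3.09)·(27/150.228) ≈ -0.555.
|E_p| < 1: demand is inelastic.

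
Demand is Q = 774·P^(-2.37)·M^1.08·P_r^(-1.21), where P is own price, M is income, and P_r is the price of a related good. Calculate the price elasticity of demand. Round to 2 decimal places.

-2.37

For a Cobb–Douglas (constant-elasticity) form Q = A·P^α·…, the elasticity with respect to P equals the exponent α at every point.
Here the exponent on P is -2.37, so the price elasticity of demand is -2.37.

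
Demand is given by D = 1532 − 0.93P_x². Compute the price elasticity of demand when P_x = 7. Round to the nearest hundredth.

At P_x = 7, D = 1486.43.
dD/dP_x = −2·0.93·P_x = −13.02.
Point elasticity E = (dD/dP_x)·(P_x/D) = -13.02 × 7/1486.43 ≈ -0.06.
|E| < 1, so demand is inelastic at this price.

-0.06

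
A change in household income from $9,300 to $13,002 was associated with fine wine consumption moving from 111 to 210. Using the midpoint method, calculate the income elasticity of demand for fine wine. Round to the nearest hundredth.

%ΔQ = (210 − 111)/[(111+210)/2] = 99/160.5 ≈ 0.6168.
%ΔI = (13,002 − 9,300)/[(9,300+13,002)/2] = 3702/11151 ≈ 0.3320.
E_I = %ΔQ/%ΔI ≈ 1.86.
E_I > 1: normal good (luxury).

1.86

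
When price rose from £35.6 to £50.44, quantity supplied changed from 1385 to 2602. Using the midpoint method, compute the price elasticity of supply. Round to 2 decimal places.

%ΔQ = (2602 − 1385)/[(1385 + 2602)/2] = 1217/1993.5 ≈ 0.6105.
%ΔP = (50.44 − 35.6)/[(35.6 + 50.44)/2] = 14.84/43.02 ≈ 0.3450.
Arc elasticity E = %ΔQ/%ΔP ≈ 0.6105/0.3450 ≈ 1.77.
|E| > 1: supply is elastic over this range.

1.77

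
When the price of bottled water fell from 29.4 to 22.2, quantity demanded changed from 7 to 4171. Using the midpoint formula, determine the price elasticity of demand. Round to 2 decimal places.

-7.14

%ΔQ = (4171 − 7)/[(7 + 4171)/2] = 4164/2089 ≈ 1.9933.
%ΔP = (22.2 − 29.4)/[(29.4 + 22.2)/2] = -7.2/25.8 ≈ -0.2791.
Arc elasticity E = %ΔQ/%ΔP ≈ 1.9933/-0.2791 ≈ -7.14.
|E| > 1: demand is elastic over this range.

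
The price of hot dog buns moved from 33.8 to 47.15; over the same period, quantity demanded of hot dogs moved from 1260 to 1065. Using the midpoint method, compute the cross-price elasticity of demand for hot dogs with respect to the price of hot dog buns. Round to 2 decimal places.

%ΔQ_x = (1065 − 1260)/[(1260+1065)/2] = -195/1162.5 ≈ -0.1677.
%ΔP_y = (47.15 − 33.8)/[(33.8+47.15)/2] ≈ 0.3298.
E_xy = -0.1677/0.3298 ≈ -0.51.
E_xy < 0, so hot dogs and hot dog buns are complements.

-0.51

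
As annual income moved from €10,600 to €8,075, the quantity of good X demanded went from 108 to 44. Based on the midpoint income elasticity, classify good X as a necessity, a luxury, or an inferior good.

%ΔQ = (44 − 108)/[(108+44)/2] = -64/76 ≈ -0.8421.
%ΔI = (8,075 − 10,600)/[(10,600+8,075)/2] = -2525/9337.5 ≈ -0.2704.
E_I = %ΔQ/%ΔI ≈ 3.114.
E_I > 1: normal good (luxury).

luxury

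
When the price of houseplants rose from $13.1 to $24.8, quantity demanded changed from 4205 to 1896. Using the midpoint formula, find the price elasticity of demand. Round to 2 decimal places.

%ΔQ = (1896 − 4205)/[(4205 + 1896)/2] = -2309/3050.5 ≈ -0.7569.
%Δp = (24.8 − 13.1)/[(13.1 + 24.8)/2] = 11.7/18.95 ≈ 0.6174.
Arc elasticity E = %ΔQ/%Δp ≈ -0.7569/0.6174 ≈ -1.23.
|E| > 1: demand is elastic over this range.

-1.23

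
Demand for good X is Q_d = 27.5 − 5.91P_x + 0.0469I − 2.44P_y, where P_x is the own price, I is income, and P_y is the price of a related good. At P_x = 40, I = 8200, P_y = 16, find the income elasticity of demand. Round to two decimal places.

2.81

Evaluating quantity at (P_x, I, P_y) gives Q_d = 27.5 − 5.91(40) + 0.0469(8200) − 2.44(16) = 27.5 − 236.4 + 384.58 − 39.04 = 136.64.
∂Q_d/∂I = +0.0469, so E_I = 0.0469·(8200/136.64) ≈ 2.81.
E_I > 1: normal good (luxury).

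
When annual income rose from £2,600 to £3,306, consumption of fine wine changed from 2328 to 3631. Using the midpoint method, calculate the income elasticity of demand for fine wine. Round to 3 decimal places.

%ΔQ = (3631 − 2328)/[(2328+3631)/2] = 1303/2979.5 ≈ 0.4373.
%ΔI = (3,306 − 2,600)/[(2,600+3,306)/2] = 706/2953 ≈ 0.2391.
E_I = %ΔQ/%ΔI ≈ 1.829.
E_I > 1: normal good (luxury).

1.829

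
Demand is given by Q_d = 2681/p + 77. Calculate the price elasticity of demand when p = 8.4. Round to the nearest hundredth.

At p = 8.4, Q_d = 396.1667.
dQ_d/dp = −2681/p² = −37.996.
Point elasticity E = (dQ_d/dp)·(p/Q_d) = -37.996 × 8.4/396.1667 ≈ -0.81.
|E| < 1, so demand is inelastic at this price.

-0.81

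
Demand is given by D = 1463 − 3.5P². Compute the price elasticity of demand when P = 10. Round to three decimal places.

-0.629

At P = 10, D = 1113.
dD/dP = −2·3.5·P = −70.
Point elasticity E = (dD/dP)·(P/D) = -70 × 10/1113 ≈ -0.629.
|E| < 1, so demand is inelastic at this price.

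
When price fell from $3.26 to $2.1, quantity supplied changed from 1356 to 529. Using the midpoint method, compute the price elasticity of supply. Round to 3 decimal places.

%ΔQ = (529 − 1356)/[(1356 + 529)/2] = -827/942.5 ≈ -0.8775.
%ΔP = (2.1 − 3.26)/[(3.26 + 2.1)/2] = -1.16/2.68 ≈ -0.4328.
Arc elasticity E = %ΔQ/%ΔP ≈ -0.8775/-0.4328 ≈ 2.027.
|E| > 1: supply is elastic over this range.

2.027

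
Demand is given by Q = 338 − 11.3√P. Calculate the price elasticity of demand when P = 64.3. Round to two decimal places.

-0.18

At P = 64.3, Q = 247.3884.
dQ/dP = −11.3/(2√P) = −11.3/(2·8.0187).
Point elasticity E = (dQ/dP)·(P/Q) = -0.7046 × 64.3/247.3884 ≈ -0.18.
|E| < 1, so demand is inelastic at this price.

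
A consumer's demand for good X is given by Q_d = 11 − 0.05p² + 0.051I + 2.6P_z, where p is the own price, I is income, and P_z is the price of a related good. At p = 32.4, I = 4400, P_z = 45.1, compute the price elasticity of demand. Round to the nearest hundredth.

-0.35

Q_d = 11 − 0.05(32.4)² + 0.051(4400) + 2.6(45.1) = 11 − 52.488 + 224.4 + 117.26 = 300.172.
∂Q_d/∂p = −2·0.05·p = -3.24, so E_p = -3.24·(32.4/300.172) ≈ -0.35.
|E_p| < 1: demand is inelastic.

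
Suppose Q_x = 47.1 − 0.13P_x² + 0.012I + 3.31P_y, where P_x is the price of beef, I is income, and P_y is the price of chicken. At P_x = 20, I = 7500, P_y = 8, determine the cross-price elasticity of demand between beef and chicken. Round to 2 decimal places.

0.24

Evaluating quantity at (P_x, I, P_y) gives Q_x = 47.1 − 0.13(20)² + 0.012(7500) + 3.31(8) = 47.1 − 52 + 90 + 26.48 = 111.58.
∂Q_x/∂P_y = +3.31, so E_xy = 3.31·(8/111.58) ≈ 0.24.
E_xy > 0: the goods are substitutes.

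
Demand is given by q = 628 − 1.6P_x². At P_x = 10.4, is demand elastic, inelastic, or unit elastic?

inelastic

At P_x = 10.4, q = 454.944.
dq/dP_x = −2·1.6·P_x = −33.28.
Point elasticity E = (dq/dP_x)·(P_x/q) = -33.28 × 10.4/454.944 ≈ -0.761.
|E| ≈ 0.761 < 1, so demand is inelastic.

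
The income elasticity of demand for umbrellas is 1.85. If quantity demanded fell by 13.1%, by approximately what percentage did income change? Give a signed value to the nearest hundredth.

%ΔQ ≈ E × %ΔI ⇒ %ΔI = %ΔQ / E = (-13.1%)/(1.85) ≈ -7.08%.

-7.08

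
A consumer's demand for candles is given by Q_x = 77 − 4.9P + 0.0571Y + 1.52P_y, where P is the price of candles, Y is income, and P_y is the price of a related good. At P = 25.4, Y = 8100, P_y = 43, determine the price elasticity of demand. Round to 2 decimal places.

Substituting, Q_x = 77 − 4.9(25.4) + 0.0571(8100) + 1.52(43) = 77 − 124.46 + 462.51 + 65.36 = 480.41.
∂Q_x/∂P = −4.9, so E_p = (−4.9)·(25.4/480.41) ≈ -0.26.
|E_p| < 1: demand is inelastic.

-0.26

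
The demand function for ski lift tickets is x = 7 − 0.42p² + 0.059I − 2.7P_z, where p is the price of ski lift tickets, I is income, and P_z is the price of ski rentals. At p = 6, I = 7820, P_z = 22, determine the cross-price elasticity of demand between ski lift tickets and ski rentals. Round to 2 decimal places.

At the given point, x = 7 − 0.42(6)² + 0.059(7820) − 2.7(22) = 7 − 15.12 + 461.38 − 59.4 = 393.86.
∂x/∂P_z = −2.7, so E_xy = -2.7·(22/393.86) ≈ -0.15.
E_xy < 0: the goods are complements.

-0.15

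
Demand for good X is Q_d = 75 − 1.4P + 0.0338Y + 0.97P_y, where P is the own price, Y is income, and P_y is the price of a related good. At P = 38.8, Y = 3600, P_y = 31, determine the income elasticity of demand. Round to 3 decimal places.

Substituting, Q_d = 75 − 1.4(38.8) + 0.0338(3600) + 0.97(31) = 75 − 54.32 + 121.68 + 30.07 = 172.43.
∂Q_d/∂Y = +0.0338, so E_I = 0.0338·(3600/172.43) ≈ 0.706.
E_I ∈ (0,1): normal good (necessity).

0.706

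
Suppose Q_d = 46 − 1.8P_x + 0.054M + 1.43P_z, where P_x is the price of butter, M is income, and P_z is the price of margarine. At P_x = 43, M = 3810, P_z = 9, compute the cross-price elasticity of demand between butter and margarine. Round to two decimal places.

0.07

Q_d = 46 − 1.8(43) + 0.054(3810) + 1.43(9) = 46 − 77.4 + 205.74 + 12.87 = 187.21.
∂Q_d/∂P_z = +1.43, so E_xy = 1.43·(9/187.21) ≈ 0.07.
E_xy > 0: the goods are substitutes.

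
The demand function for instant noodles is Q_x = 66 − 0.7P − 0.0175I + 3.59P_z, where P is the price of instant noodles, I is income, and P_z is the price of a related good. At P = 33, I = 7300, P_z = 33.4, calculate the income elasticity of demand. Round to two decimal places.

Evaluating quantity at (P, I, P_z) gives Q_x = 66 − 0.7(33) − 0.0175(7300) + 3.59(33.4) = 66 − 23.1 − 127.75 + 119.906 = 35.056.
∂Q_x/∂I = −0.0175, so E_I = -0.0175·(7300/35.056) ≈ -3.64.
E_I < 0: inferior good.

-3.64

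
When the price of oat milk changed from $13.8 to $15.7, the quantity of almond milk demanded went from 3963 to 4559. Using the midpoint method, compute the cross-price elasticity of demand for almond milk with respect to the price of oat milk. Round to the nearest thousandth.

%ΔQ_x = (4559 − 3963)/[(3963+4559)/2] = 596/4261 ≈ 0.1399.
%ΔP_y = (15.7 − 13.8)/[(13.8+15.7)/2] ≈ 0.1288.
E_xy = 0.1399/0.1288 ≈ 1.086.
E_xy > 0, so almond milk and oat milk are substitutes.

1.086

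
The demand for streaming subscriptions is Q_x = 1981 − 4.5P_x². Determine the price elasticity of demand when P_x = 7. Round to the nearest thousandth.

-0.250

At P_x = 7, Q_x = 1760.5.
dQ_x/dP_x = −2·4.5·P_x = −63.
Point elasticity E = (dQ_x/dP_x)·(P_x/Q_x) = -63 × 7/1760.5 ≈ -0.250.
|E| < 1, so demand is inelastic at this price.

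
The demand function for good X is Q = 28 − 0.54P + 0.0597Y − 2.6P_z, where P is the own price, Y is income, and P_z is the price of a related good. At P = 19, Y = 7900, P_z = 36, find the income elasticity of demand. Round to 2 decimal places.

Evaluating quantity at (P, Y, P_z) gives Q = 28 − 0.54(19) + 0.0597(7900) − 2.6(36) = 28 − 10.26 + 471.63 − 93.6 = 395.77.
∂Q/∂Y = +0.0597, so E_I = 0.0597·(7900/395.77) ≈ 1.19.
E_I > 1: normal good (luxury).

1.19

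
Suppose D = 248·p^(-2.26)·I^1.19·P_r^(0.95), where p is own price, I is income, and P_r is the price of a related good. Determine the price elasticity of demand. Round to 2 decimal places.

-2.26

For a Cobb–Douglas (constant-elasticity) form D = A·p^α·…, the elasticity with respect to p equals the exponent α at every point.
Here the exponent on p is -2.26, so the price elasticity of demand is -2.26.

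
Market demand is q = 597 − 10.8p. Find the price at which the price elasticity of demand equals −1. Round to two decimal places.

27.64

For linear demand q = a − bp, E = −bp/(a − bp). |E| = 1 ⇒ bp = a − bp ⇒ p = a/(2b).
p = 597/(2·10.8) ≈ 27.64.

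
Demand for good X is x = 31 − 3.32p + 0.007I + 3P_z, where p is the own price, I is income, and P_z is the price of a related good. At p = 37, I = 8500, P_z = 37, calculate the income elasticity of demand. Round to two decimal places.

First evaluate x: 31 − 3.32(37) + 0.007(8500) + 3(37) = 31 − 122.84 + 59.5 + 111 = 78.66.
∂x/∂I = +0.007, so E_I = 0.007·(8500/78.66) ≈ 0.76.
E_I ∈ (0,1): normal good (necessity).

0.76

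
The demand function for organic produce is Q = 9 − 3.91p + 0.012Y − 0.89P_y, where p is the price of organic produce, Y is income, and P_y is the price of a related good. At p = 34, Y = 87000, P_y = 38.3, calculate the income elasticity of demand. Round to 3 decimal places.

1.178

Substituting, Q = 9 − 3.91(34) + 0.012(87000) − 0.89(38.3) = 9 − 132.94 + 1044 − 34.087 = 885.973.
∂Q/∂Y = +0.012, so E_I = 0.012·(87000/885.973) ≈ 1.178.
E_I > 1: normal good (luxury).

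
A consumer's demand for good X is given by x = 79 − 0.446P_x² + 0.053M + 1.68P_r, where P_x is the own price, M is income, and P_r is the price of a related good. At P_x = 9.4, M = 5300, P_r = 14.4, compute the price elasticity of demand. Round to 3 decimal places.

Substituting, x = 79 − 0.446(9.4)² + 0.053(5300) + 1.68(14.4) = 79 − 39.4086 + 280.9 + 24.192 = 344.6834.
∂x/∂P_x = −2·0.446·P_x = -8.3848, so E_p = -8.3848·(9.4/344.6834) ≈ -0.229.
|E_p| < 1: demand is inelastic.

-0.229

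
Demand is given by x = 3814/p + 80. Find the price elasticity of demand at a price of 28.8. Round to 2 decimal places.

-0.62

At p = 28.8, x = 212.4306.
dx/dp = −3814/p² = −4.5983.
Point elasticity E = (dx/dp)·(p/x) = -4.5983 × 28.8/212.4306 ≈ -0.62.
|E| < 1, so demand is inelastic at this price.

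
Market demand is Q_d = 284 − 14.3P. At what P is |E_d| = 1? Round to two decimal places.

9.93

For linear demand Q_d = a − bP, E = −bP/(a − bP). |E| = 1 ⇒ bP = a − bP ⇒ P = a/(2b).
P = 284/(2·14.3) ≈ 9.93.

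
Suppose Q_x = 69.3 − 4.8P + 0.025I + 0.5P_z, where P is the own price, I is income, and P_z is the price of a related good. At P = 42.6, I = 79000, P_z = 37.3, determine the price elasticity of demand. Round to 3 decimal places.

At the given point, Q_x = 69.3 − 4.8(42.6) + 0.025(79000) + 0.5(37.3) = 69.3 − 204.48 + 1975 + 18.65 = 1858.47.
∂Q_x/∂P = −4.8, so E_p = (−4.8)·(42.6/1858.47) ≈ -0.110.
|E_p| < 1: demand is inelastic.

-0.110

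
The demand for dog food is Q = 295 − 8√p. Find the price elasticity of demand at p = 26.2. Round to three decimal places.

At p = 26.2, Q = 254.0513.
dQ/dp = −8/(2√p) = −8/(2·5.1186).
Point elasticity E = (dQ/dp)·(p/Q) = -0.7815 × 26.2/254.0513 ≈ -0.081.
|E| < 1, so demand is inelastic at this price.

-0.081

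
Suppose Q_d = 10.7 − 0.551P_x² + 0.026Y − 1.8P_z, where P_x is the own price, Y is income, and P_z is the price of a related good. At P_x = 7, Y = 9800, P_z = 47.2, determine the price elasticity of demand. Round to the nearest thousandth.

-0.352

At the given point, Q_d = 10.7 − 0.551(7)² + 0.026(9800) − 1.8(47.2) = 10.7 − 26.999 + 254.8 − 84.96 = 153.541.
∂Q_d/∂P_x = −2·0.551·P_x = -7.714, so E_p = -7.714·(7/153.541) ≈ -0.352.
|E_p| < 1: demand is inelastic.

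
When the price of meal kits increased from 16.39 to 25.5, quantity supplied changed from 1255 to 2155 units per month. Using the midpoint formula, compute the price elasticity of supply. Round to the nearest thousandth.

%Δq = (2155 − 1255)/[(1255 + 2155)/2] = 900/1705 ≈ 0.5279.
%ΔP = (25.5 − 16.39)/[(16.39 + 25.5)/2] = 9.11/20.945 ≈ 0.4349.
Arc elasticity E = %Δq/%ΔP ≈ 0.5279/0.4349 ≈ 1.214.
|E| > 1: supply is elastic over this range.

1.214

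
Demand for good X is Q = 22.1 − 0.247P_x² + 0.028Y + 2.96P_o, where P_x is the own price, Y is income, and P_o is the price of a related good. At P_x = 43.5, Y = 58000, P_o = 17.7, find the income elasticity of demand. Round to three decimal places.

1.319

Q = 22.1 − 0.247(43.5)² + 0.028(58000) + 2.96(17.7) = 22.1 − 467.3858 + 1624 + 52.392 = 1231.1063.
∂Q/∂Y = +0.028, so E_I = 0.028·(58000/1231.1063) ≈ 1.319.
E_I > 1: normal good (luxury).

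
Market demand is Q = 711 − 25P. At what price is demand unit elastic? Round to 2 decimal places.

14.22

For linear demand Q = a − bP, E = −bP/(a − bP). |E| = 1 ⇒ bP = a − bP ⇒ P = a/(2b).
P = 711/(2·25) = 14.22.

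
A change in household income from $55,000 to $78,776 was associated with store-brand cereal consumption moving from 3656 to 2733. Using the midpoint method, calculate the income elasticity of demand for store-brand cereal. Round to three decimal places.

-0.813

%ΔQ = (2733 − 3656)/[(3656+2733)/2] = -923/3194.5 ≈ -0.2889.
%ΔM = (78,776 − 55,000)/[(55,000+78,776)/2] = 23776/66888 ≈ 0.3555.
E_I = %ΔQ/%ΔM ≈ -0.813.
E_I < 0: inferior good.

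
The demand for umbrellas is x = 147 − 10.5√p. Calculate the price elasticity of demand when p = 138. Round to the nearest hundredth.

-2.61

At p = 138, x = 23.6529.
dx/dp = −10.5/(2√p) = −10.5/(2·11.7473).
Point elasticity E = (dx/dp)·(p/x) = -0.4469 × 138/23.6529 ≈ -2.61.
|E| > 1, so demand is elastic at this price.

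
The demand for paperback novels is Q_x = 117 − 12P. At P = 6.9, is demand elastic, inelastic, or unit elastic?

elastic

At P = 6.9, Q_x = 34.2.
dQ_x/dP = −12.
Point elasticity E = (dQ_x/dP)·(P/Q_x) = -12 × 6.9/34.2 ≈ -2.421.
|E| ≈ 2.421 > 1, so demand is elastic.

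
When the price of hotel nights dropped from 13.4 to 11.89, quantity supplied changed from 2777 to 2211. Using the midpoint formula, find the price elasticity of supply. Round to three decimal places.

1.900

%Δq = (2211 − 2777)/[(2777 + 2211)/2] = -566/2494 ≈ -0.2269.
%Δp = (11.89 − 13.4)/[(13.4 + 11.89)/2] = -1.51/12.645 ≈ -0.1194.
Arc elasticity E = %Δq/%Δp ≈ -0.2269/-0.1194 ≈ 1.900.
|E| > 1: supply is elastic over this range.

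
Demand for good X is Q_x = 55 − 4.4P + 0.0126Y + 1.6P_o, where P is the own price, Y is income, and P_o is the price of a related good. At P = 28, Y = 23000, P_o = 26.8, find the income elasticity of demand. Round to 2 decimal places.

Q_x = 55 − 4.4(28) + 0.0126(23000) + 1.6(26.8) = 55 − 123.2 + 289.8 + 42.88 = 264.48.
∂Q_x/∂Y = +0.0126, so E_I = 0.0126·(23000/264.48) ≈ 1.10.
E_I > 1: normal good (luxury).

1.10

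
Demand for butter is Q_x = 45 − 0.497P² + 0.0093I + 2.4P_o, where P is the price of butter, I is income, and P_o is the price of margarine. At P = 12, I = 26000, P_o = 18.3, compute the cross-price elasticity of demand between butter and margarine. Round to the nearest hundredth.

At the given point, Q_x = 45 − 0.497(12)² + 0.0093(26000) + 2.4(18.3) = 45 − 71.568 + 241.8 + 43.92 = 259.152.
∂Q_x/∂P_o = +2.4, so E_xy = 2.4·(18.3/259.152) ≈ 0.17.
E_xy > 0: the goods are substitutes.

0.17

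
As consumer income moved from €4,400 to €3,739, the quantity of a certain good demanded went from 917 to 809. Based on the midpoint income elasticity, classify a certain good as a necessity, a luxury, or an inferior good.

necessity

%ΔQ = (809 − 917)/[(917+809)/2] = -108/863 ≈ -0.1251.
%ΔI = (3,739 − 4,400)/[(4,400+3,739)/2] = -661/4069.5 ≈ -0.1624.
E_I = %ΔQ/%ΔI ≈ 0.770.
E_I ∈ (0,1): normal good (necessity).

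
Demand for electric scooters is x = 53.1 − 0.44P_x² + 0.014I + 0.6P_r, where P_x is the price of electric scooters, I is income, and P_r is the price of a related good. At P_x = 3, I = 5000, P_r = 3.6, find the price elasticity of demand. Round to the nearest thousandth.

-0.065

Evaluating quantity at (P_x, I, P_r) gives x = 53.1 − 0.44(3)² + 0.014(5000) + 0.6(3.6) = 53.1 − 3.96 + 70 + 2.16 = 121.3.
∂x/∂P_x = −2·0.44·P_x = -2.64, so E_p = -2.64·(3/121.3) ≈ -0.065.
|E_p| < 1: demand is inelastic.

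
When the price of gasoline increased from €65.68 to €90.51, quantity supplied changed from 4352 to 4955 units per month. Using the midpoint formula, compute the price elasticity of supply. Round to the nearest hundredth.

0.41

%ΔQ = (4955 − 4352)/[(4352 + 4955)/2] = 603/4653.5 ≈ 0.1296.
%Δp = (90.51 − 65.68)/[(65.68 + 90.51)/2] = 24.83/78.095 ≈ 0.3179.
Arc elasticity E = %ΔQ/%Δp ≈ 0.1296/0.3179 ≈ 0.41.
|E| < 1: supply is inelastic over this range.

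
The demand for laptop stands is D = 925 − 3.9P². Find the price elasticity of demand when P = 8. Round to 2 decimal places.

-0.74

At P = 8, D = 675.4.
dD/dP = −2·3.9·P = −62.4.
Point elasticity E = (dD/dP)·(P/D) = -62.4 × 8/675.4 ≈ -0.74.
|E| < 1, so demand is inelastic at this price.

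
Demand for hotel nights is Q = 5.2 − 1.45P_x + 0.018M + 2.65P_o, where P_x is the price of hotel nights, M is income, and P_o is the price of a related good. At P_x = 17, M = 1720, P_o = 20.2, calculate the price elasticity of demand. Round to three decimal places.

-0.379

Evaluating quantity at (P_x, M, P_o) gives Q = 5.2 − 1.45(17) + 0.018(1720) + 2.65(20.2) = 5.2 − 24.65 + 30.96 + 53.53 = 65.04.
∂Q/∂P_x = −1.45, so E_p = (−1.45)·(17/65.04) ≈ -0.379.
|E_p| < 1: demand is inelastic.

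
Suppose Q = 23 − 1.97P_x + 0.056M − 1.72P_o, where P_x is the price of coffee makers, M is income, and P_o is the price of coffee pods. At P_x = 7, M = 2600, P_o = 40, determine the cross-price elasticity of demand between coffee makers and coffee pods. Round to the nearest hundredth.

-0.80

Q = 23 − 1.97(7) + 0.056(2600) − 1.72(40) = 23 − 13.79 + 145.6 − 68.8 = 86.01.
∂Q/∂P_o = −1.72, so E_xy = -1.72·(40/86.01) ≈ -0.80.
E_xy < 0: the goods are complements.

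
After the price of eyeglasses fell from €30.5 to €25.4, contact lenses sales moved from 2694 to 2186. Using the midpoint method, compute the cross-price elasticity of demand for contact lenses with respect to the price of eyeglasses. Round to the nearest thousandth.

1.141

%ΔQ_x = (2186 − 2694)/[(2694+2186)/2] = -508/2440 ≈ -0.2082.
%ΔP_y = (25.4 − 30.5)/[(30.5+25.4)/2] ≈ -0.1825.
E_xy = -0.2082/-0.1825 ≈ 1.141.
E_xy > 0, so contact lenses and eyeglasses are substitutes.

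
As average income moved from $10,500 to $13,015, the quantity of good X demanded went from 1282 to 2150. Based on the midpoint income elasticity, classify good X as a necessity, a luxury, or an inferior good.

%ΔQ = (2150 − 1282)/[(1282+2150)/2] = 868/1716 ≈ 0.5058.
%ΔY = (13,015 − 10,500)/[(10,500+13,015)/2] = 2515/11757.5 ≈ 0.2139.
E_I = %ΔQ/%ΔY ≈ 2.365.
E_I > 1: normal good (luxury).

luxury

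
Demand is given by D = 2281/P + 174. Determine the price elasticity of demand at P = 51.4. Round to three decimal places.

-0.203

At P = 51.4, D = 218.3774.
dD/dP = −2281/P² = −0.8634.
Point elasticity E = (dD/dP)·(P/D) = -0.8634 × 51.4/218.3774 ≈ -0.203.
|E| < 1, so demand is inelastic at this price.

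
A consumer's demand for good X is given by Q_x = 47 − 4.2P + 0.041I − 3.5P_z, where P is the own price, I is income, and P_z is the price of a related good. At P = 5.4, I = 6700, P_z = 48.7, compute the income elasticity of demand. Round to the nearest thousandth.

Substituting, Q_x = 47 − 4.2(5.4) + 0.041(6700) − 3.5(48.7) = 47 − 22.68 + 274.7 − 170.45 = 128.57.
∂Q_x/∂I = +0.041, so E_I = 0.041·(6700/128.57) ≈ 2.137.
E_I > 1: normal good (luxury).

2.137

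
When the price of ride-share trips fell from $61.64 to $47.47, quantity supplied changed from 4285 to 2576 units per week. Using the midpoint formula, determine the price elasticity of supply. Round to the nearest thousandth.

1.918

%Δq = (2576 − 4285)/[(4285 + 2576)/2] = -1709/3430.5 ≈ -0.4982.
%ΔP = (47.47 − 61.64)/[(61.64 + 47.47)/2] = -14.17/54.555 ≈ -0.2597.
Arc elasticity E = %Δq/%ΔP ≈ -0.4982/-0.2597 ≈ 1.918.
|E| > 1: supply is elastic over this range.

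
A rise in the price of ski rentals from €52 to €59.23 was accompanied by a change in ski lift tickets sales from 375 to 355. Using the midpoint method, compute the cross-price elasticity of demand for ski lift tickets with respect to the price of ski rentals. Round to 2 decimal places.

-0.42

%ΔQ_x = (355 − 375)/[(375+355)/2] = -20/365 ≈ -0.0548.
%ΔP_y = (59.23 − 52)/[(52+59.23)/2] ≈ 0.1300.
E_xy = -0.0548/0.1300 ≈ -0.42.
E_xy < 0, so ski lift tickets and ski rentals are complements.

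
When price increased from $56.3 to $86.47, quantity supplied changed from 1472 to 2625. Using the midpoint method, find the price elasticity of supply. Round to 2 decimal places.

1.33

%ΔQ = (2625 − 1472)/[(1472 + 2625)/2] = 1153/2048.5 ≈ 0.5629.
%ΔP = (86.47 − 56.3)/[(56.3 + 86.47)/2] = 30.17/71.385 ≈ 0.4226.
Arc elasticity E = %ΔQ/%ΔP ≈ 0.5629/0.4226 ≈ 1.33.
|E| > 1: supply is elastic over this range.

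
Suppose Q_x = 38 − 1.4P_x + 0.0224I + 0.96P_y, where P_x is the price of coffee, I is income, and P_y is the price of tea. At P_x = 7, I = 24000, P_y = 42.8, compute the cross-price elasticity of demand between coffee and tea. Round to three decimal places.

0.068

Evaluating quantity at (P_x, I, P_y) gives Q_x = 38 − 1.4(7) + 0.0224(24000) + 0.96(42.8) = 38 − 9.8 + 537.6 + 41.088 = 606.888.
∂Q_x/∂P_y = +0.96, so E_xy = 0.96·(42.8/606.888) ≈ 0.068.
E_xy > 0: the goods are substitutes.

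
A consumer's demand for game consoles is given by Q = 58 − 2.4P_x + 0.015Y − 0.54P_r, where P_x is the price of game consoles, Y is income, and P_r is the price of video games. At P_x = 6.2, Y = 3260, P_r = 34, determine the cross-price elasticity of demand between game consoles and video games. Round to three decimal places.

Q = 58 − 2.4(6.2) + 0.015(3260) − 0.54(34) = 58 − 14.88 + 48.9 − 18.36 = 73.66.
∂Q/∂P_r = −0.54, so E_xy = -0.54·(34/73.66) ≈ -0.249.
E_xy < 0: the goods are complements.

-0.249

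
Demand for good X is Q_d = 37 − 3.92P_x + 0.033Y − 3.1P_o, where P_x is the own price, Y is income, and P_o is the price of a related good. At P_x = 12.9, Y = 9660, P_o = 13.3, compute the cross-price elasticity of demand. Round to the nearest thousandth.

At the given point, Q_d = 37 − 3.92(12.9) + 0.033(9660) − 3.1(13.3) = 37 − 50.568 + 318.78 − 41.23 = 263.982.
∂Q_d/∂P_o = −3.1, so E_xy = -3.1·(13.3/263.982) ≈ -0.156.
E_xy < 0: the goods are complements.

-0.156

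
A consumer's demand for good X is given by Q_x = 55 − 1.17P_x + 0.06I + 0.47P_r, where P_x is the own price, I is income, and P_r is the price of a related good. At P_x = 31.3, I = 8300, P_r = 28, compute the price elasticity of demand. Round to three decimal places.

-0.069

Q_x = 55 − 1.17(31.3) + 0.06(8300) + 0.47(28) = 55 − 36.621 + 498 + 13.16 = 529.539.
∂Q_x/∂P_x = −1.17, so E_p = (−1.17)·(31.3/529.539) ≈ -0.069.
|E_p| < 1: demand is inelastic.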